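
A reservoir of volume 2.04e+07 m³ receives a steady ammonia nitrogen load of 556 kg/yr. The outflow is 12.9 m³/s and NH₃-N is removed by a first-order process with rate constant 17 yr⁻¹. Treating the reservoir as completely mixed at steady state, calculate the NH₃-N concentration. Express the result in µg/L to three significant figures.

Outflow Q = 12.9 m³/s × 3.156e+07 s/yr = 4.071e+08 m³/yr.
Steady-state CSTR mass balance: W = Q·C + k·V·C, so C = W/(Q + kV).
Q + kV = 4.071e+08 + 17·2.04e+07 = 7.539e+08 m³/yr.
C = 556/7.539e+08 = 7.375e-07 kg/m³ = 0.0007375 mg/L = 0.7375 µg/L.

0.738 µg/L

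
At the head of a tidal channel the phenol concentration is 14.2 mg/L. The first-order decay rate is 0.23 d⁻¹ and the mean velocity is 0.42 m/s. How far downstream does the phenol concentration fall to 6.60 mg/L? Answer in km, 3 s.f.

From C = C₀·e^(−kt), t = ln(C₀/C)/k = ln(14.2/6.60)/0.23 = 0.7662/0.23 = 3.331 d.
Distance = v·t = 0.42 m/s × 2.878e+05 s = 1.209e+05 m = 120.9 km.

121 km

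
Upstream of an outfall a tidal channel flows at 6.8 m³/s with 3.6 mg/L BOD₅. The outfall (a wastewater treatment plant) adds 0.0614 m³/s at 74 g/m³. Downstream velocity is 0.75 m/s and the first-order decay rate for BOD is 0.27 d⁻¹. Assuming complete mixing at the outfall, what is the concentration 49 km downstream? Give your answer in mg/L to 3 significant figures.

3.45 mg/L

After complete mixing, C₀ = (0.0614·74 + 6.8·3.6) / 6.861 = 4.23 mg/L.
Travel time t = 4.9e+04 m / 0.75 m/s = 6.533e+04 s = 0.7562 d.
C = 4.23·exp(−0.27·0.7562) = 4.23·0.8153 = 3.449 mg/L.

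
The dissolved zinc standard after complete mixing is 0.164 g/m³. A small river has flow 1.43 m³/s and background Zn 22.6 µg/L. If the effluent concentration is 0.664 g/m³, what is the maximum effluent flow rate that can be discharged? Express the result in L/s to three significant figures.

404 L/s

22.6 µg/L = 0.0226 mg/L.
Mass balance at complete mixing: C_std·(Q_w + Q_r) = Q_w·C_e + Q_r·C_b.
Rearranging, Q_w = Q_r·(C_std − C_b)/(C_e − C_std) = 1.43·(0.164 − 0.0226) / (0.664 − 0.164) = 0.4044 m³/s.
= 404.4 L/s.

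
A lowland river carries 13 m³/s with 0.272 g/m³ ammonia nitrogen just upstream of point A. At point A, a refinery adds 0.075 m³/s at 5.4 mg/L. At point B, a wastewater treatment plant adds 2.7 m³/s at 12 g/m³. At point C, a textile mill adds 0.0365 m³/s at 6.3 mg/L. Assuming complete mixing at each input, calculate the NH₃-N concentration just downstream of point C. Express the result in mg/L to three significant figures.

2.31 mg/L

After input A: C = (13·0.272 + 0.075·5.4) / 13.07 = 0.3014 mg/L.
After input B: C = (13.07·0.3014 + 2.7·12) / 15.77 = 2.304 mg/L.
After input C: C = (15.77·2.304 + 0.0365·6.3) / 15.81 = 2.313 mg/L.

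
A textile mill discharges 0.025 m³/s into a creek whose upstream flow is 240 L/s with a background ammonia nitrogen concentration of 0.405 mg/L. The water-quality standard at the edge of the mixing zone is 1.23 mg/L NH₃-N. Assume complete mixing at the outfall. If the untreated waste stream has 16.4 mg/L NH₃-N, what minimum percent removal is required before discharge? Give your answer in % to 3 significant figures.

240 L/s = 0.24 m³/s.
Mass balance: 1.23·0.265 = 0.025·Cₑ + 0.24·0.405.
Cₑ = (0.326 − 0.0972) / 0.025 = 9.15 mg/L.
Required removal = 1 − 9.15/16.4 = 44.21 %.

44.2 %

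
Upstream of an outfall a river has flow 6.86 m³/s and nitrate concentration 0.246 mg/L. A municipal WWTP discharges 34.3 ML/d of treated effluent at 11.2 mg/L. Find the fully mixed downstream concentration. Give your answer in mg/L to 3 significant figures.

0.845 mg/L

34.3 ML/d = 0.397 m³/s.
Conservation of mass across the mixing zone: C = (0.397·11.2 + 6.86·0.246) / (0.397 + 6.86) = 6.134/7.257 = 0.8452 mg/L.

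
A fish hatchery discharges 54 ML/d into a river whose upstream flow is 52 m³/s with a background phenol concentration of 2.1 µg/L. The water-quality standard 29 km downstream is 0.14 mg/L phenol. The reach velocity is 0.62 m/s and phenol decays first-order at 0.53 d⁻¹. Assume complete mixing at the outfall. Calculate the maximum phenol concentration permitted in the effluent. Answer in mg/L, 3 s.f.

15.5 mg/L

54 ML/d = 0.625 m³/s.
2.1 µg/L = 0.0021 mg/L.
Travel time to the compliance point: t = 2.9e+04/0.62 = 4.677e+04 s = 0.5414 d; decay factor exp(−0.53·0.5414) = 0.7506.
So the concentration just after mixing may be at most 0.14/0.7506 = 0.1865 mg/L.
Mass balance: 0.1865·52.62 = 0.625·Cₑ + 52·0.0021.
Cₑ = (9.816 − 0.1092) / 0.625 = 15.53 mg/L.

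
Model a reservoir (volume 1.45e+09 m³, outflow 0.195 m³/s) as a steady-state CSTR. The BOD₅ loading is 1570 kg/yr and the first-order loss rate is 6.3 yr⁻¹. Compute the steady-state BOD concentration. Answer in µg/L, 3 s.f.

Outflow Q = 0.195 m³/s × 3.156e+07 s/yr = 6.154e+06 m³/yr.
Steady-state CSTR mass balance: W = Q·C + k·V·C, so C = W/(Q + kV).
Q + kV = 6.154e+06 + 6.3·1.45e+09 = 9.141e+09 m³/yr.
C = 1570/9.141e+09 = 1.718e-07 kg/m³ = 0.0001718 mg/L = 0.1718 µg/L.

0.172 µg/L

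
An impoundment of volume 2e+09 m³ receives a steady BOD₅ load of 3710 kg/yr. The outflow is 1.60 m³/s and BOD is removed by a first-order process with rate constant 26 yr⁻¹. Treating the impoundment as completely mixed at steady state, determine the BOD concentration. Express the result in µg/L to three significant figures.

Outflow Q = 1.60 m³/s × 3.156e+07 s/yr = 5.049e+07 m³/yr.
Steady-state CSTR mass balance: W = Q·C + k·V·C, so C = W/(Q + kV).
Q + kV = 5.049e+07 + 26·2e+09 = 5.205e+10 m³/yr.
C = 3710/5.205e+10 = 7.128e-08 kg/m³ = 7.128e-05 mg/L = 0.07128 µg/L.

0.0713 µg/L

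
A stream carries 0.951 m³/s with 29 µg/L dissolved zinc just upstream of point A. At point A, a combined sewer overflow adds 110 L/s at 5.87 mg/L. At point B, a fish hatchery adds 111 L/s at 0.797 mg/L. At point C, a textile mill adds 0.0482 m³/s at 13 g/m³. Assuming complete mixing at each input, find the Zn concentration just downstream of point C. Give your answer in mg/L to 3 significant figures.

29 µg/L = 0.029 mg/L.
110 L/s = 0.11 m³/s.
After input A: C = (0.951·0.029 + 0.11·5.87) / 1.061 = 0.6346 mg/L.
111 L/s = 0.111 m³/s.
After input B: C = (1.061·0.6346 + 0.111·0.797) / 1.172 = 0.65 mg/L.
After input C: C = (1.172·0.65 + 0.0482·13) / 1.22 = 1.138 mg/L.

1.14 mg/L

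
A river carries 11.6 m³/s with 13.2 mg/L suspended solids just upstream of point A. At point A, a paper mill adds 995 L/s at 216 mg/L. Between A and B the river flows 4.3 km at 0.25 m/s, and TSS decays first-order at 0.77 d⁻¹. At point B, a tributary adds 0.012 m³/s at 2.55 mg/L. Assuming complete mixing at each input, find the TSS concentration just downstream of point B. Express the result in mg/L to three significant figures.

25.0 mg/L

995 L/s = 0.995 m³/s.
After input A: C = (11.6·13.2 + 0.995·216) / 12.59 = 29.22 mg/L.
Over the 4.3 km reach to input B (t = 1.72e+04 s = 0.1991 d), decay gives C = 29.22·exp(−0.77·0.1991) = 25.07 mg/L.
After input B: C = (12.59·25.07 + 0.012·2.55) / 12.61 = 25.05 mg/L.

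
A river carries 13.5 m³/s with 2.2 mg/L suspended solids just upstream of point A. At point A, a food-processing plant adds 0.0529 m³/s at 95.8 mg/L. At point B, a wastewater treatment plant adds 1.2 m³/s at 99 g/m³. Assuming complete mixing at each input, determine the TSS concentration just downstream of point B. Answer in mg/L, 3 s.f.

After input A: C = (13.5·2.2 + 0.0529·95.8) / 13.55 = 2.565 mg/L.
After input B: C = (13.55·2.565 + 1.2·99) / 14.75 = 10.41 mg/L.

10.4 mg/L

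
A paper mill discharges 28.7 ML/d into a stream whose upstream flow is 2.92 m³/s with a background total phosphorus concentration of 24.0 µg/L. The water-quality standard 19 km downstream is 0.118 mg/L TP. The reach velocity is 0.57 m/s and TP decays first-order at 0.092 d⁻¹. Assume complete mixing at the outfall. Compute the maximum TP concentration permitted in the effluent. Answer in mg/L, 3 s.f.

0.986 mg/L

28.7 ML/d = 0.3322 m³/s.
24.0 µg/L = 0.024 mg/L.
Travel time to the compliance point: t = 1.9e+04/0.57 = 3.333e+04 s = 0.3858 d; decay factor exp(−0.092·0.3858) = 0.9651.
So the concentration just after mixing may be at most 0.118/0.9651 = 0.1223 mg/L.
Mass balance: 0.1223·3.252 = 0.3322·Cₑ + 2.92·0.024.
Cₑ = (0.3976 − 0.07008) / 0.3322 = 0.9861 mg/L.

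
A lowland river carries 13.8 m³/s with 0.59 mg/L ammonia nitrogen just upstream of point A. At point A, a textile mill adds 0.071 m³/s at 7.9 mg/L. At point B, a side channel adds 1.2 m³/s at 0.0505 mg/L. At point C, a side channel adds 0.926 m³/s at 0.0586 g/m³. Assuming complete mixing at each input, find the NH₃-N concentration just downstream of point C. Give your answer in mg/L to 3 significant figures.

After input A: C = (13.8·0.59 + 0.071·7.9) / 13.87 = 0.6274 mg/L.
After input B: C = (13.87·0.6274 + 1.2·0.0505) / 15.07 = 0.5815 mg/L.
After input C: C = (15.07·0.5815 + 0.926·0.0586) / 16 = 0.5512 mg/L.

0.551 mg/L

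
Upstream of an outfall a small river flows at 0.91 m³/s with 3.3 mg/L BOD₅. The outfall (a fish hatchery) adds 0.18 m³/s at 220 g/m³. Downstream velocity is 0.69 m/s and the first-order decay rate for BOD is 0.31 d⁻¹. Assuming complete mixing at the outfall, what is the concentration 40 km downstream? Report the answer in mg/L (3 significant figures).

After complete mixing, C₀ = (0.18·220 + 0.91·3.3) / 1.09 = 39.09 mg/L.
Travel time t = 4e+04 m / 0.69 m/s = 5.797e+04 s = 0.671 d.
C = 39.09·exp(−0.31·0.671) = 39.09·0.8122 = 31.75 mg/L.

31.7 mg/L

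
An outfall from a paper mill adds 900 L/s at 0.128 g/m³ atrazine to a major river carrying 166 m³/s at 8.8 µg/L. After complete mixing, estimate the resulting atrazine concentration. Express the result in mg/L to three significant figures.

900 L/s = 0.9 m³/s.
8.8 µg/L = 0.0088 mg/L.
Flow-weighted mixing gives C = (0.9·0.128 + 166·0.0088) / (0.9 + 166) = 1.576/166.9 = 0.009443 mg/L.

0.00944 mg/L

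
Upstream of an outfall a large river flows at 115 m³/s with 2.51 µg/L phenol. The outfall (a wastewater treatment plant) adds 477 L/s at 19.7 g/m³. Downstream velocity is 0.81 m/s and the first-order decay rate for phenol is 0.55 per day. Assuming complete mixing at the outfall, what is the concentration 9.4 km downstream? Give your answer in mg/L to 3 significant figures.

0.0779 mg/L

477 L/s = 0.477 m³/s.
2.51 µg/L = 0.00251 mg/L.
After complete mixing, C₀ = (0.477·19.7 + 115·0.00251) / 115.5 = 0.08387 mg/L.
Travel time t = 9400 m / 0.81 m/s = 1.16e+04 s = 0.1343 d.
C = 0.08387·exp(−0.55·0.1343) = 0.08387·0.9288 = 0.0779 mg/L.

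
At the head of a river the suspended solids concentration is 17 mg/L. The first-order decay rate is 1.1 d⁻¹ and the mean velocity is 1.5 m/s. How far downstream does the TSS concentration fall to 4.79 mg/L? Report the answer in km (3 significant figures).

From C = C₀·e^(−kt), t = ln(C₀/C)/k = ln(17/4.79)/1.1 = 1.267/1.1 = 1.152 d.
Distance = v·t = 1.5 m/s × 9.949e+04 s = 1.492e+05 m = 149.2 km.

149 km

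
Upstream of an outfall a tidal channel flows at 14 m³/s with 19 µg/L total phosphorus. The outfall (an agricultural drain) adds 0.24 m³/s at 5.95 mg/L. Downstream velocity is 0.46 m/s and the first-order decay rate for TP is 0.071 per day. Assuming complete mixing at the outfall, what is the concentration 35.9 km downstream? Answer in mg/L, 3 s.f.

0.112 mg/L

19 µg/L = 0.019 mg/L.
After complete mixing, C₀ = (0.24·5.95 + 14·0.019) / 14.24 = 0.119 mg/L.
Travel time t = 3.59e+04 m / 0.46 m/s = 7.804e+04 s = 0.9033 d.
C = 0.119·exp(−0.071·0.9033) = 0.119·0.9379 = 0.1116 mg/L.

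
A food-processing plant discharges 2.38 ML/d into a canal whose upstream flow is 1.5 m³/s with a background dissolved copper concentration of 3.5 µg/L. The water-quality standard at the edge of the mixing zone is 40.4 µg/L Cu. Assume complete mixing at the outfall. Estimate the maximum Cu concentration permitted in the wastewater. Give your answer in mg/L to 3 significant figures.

2.38 ML/d = 0.02755 m³/s.
3.5 µg/L = 0.0035 mg/L.
40.4 µg/L = 0.0404 mg/L.
Mass balance: 0.0404·1.528 = 0.02755·Cₑ + 1.5·0.0035.
Cₑ = (0.06171 − 0.00525) / 0.02755 = 2.05 mg/L.

2.05 mg/L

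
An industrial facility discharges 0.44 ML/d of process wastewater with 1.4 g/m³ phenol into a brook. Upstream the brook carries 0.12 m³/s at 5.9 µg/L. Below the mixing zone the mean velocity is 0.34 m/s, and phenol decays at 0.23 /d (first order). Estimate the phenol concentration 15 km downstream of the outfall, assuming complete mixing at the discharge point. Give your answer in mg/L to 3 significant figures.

0.0557 mg/L

0.44 ML/d = 0.005093 m³/s.
5.9 µg/L = 0.0059 mg/L.
After complete mixing, C₀ = (0.005093·1.4 + 0.12·0.0059) / 0.1251 = 0.06265 mg/L.
Travel time t = 1.5e+04 m / 0.34 m/s = 4.412e+04 s = 0.5106 d.
C = 0.06265·exp(−0.23·0.5106) = 0.06265·0.8892 = 0.05571 mg/L.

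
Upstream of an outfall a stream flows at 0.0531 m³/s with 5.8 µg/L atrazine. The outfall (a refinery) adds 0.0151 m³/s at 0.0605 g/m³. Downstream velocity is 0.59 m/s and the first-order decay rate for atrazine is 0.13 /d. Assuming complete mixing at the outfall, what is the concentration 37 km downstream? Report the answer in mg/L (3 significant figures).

5.8 µg/L = 0.0058 mg/L.
After complete mixing, C₀ = (0.0151·0.0605 + 0.0531·0.0058) / 0.0682 = 0.01791 mg/L.
Travel time t = 3.7e+04 m / 0.59 m/s = 6.271e+04 s = 0.7258 d.
C = 0.01791·exp(−0.13·0.7258) = 0.01791·0.91 = 0.0163 mg/L.

0.0163 mg/L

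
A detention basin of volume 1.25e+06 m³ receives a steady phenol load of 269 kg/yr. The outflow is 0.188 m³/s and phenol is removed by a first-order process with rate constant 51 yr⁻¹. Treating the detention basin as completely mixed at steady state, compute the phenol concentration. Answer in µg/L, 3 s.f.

Outflow Q = 0.188 m³/s × 3.156e+07 s/yr = 5.933e+06 m³/yr.
Steady-state CSTR mass balance: W = Q·C + k·V·C, so C = W/(Q + kV).
Q + kV = 5.933e+06 + 51·1.25e+06 = 6.968e+07 m³/yr.
C = 269/6.968e+07 = 3.86e-06 kg/m³ = 0.00386 mg/L = 3.86 µg/L.

3.86 µg/L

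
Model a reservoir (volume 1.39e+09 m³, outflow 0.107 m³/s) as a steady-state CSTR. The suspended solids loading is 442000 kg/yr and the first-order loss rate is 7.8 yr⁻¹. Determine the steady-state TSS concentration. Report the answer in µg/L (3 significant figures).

Outflow Q = 0.107 m³/s × 3.156e+07 s/yr = 3.377e+06 m³/yr.
Steady-state CSTR mass balance: W = Q·C + k·V·C, so C = W/(Q + kV).
Q + kV = 3.377e+06 + 7.8·1.39e+09 = 1.085e+10 m³/yr.
C = 442000/1.085e+10 = 4.075e-05 kg/m³ = 0.04075 mg/L = 40.75 µg/L.

40.8 µg/L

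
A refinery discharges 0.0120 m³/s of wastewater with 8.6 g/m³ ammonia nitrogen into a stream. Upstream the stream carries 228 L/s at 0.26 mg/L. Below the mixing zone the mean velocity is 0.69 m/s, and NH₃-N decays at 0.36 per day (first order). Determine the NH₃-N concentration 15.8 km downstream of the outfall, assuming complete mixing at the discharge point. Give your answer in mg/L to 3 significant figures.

0.615 mg/L

228 L/s = 0.228 m³/s.
After complete mixing, C₀ = (0.012·8.6 + 0.228·0.26) / 0.24 = 0.677 mg/L.
Travel time t = 1.58e+04 m / 0.69 m/s = 2.29e+04 s = 0.265 d.
C = 0.677·exp(−0.36·0.265) = 0.677·0.909 = 0.6154 mg/L.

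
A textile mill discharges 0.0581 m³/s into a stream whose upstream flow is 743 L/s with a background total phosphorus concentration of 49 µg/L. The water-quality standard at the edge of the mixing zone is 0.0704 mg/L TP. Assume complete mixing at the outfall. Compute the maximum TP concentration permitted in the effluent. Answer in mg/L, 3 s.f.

743 L/s = 0.743 m³/s.
49 µg/L = 0.049 mg/L.
Mass balance: 0.0704·0.8011 = 0.0581·Cₑ + 0.743·0.049.
Cₑ = (0.0564 − 0.03641) / 0.0581 = 0.3441 mg/L.

0.344 mg/L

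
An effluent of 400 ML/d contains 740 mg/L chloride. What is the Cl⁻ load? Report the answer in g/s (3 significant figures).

3430 g/s

400 ML/d = 4.63 m³/s.
Mass flux = Q·C = 4.63 m³/s × 740 g/m³ = 3426 g/s.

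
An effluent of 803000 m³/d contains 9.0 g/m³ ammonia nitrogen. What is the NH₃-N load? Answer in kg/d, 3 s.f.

803000 m³/d = 9.294 m³/s.
Mass flux = Q·C = 9.294 m³/s × 9 g/m³ = 83.65 g/s.
= 83.65 g/s × 86.4 = 7227 kg/d.

7230 kg/d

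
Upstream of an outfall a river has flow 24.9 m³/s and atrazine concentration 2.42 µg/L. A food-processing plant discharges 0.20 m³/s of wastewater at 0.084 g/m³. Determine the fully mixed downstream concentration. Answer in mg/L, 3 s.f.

2.42 µg/L = 0.00242 mg/L.
By mass balance at complete mixing, C = (0.2·0.084 + 24.9·0.00242) / (0.2 + 24.9) = 0.07706/25.1 = 0.00307 mg/L.

0.00307 mg/L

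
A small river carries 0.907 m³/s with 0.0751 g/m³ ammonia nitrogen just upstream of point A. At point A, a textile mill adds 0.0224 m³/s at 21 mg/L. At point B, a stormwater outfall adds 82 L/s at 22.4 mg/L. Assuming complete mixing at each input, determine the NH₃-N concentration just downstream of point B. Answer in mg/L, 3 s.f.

After input A: C = (0.907·0.0751 + 0.0224·21) / 0.9294 = 0.5794 mg/L.
82 L/s = 0.082 m³/s.
After input B: C = (0.9294·0.5794 + 0.082·22.4) / 1.011 = 2.349 mg/L.

2.35 mg/L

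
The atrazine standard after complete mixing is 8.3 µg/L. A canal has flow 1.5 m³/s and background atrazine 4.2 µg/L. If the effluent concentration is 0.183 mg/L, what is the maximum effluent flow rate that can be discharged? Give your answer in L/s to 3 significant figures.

35.2 L/s

4.2 µg/L = 0.0042 mg/L.
8.3 µg/L = 0.0083 mg/L.
Mass balance at complete mixing: C_std·(Q_w + Q_r) = Q_w·C_e + Q_r·C_b.
Rearranging, Q_w = Q_r·(C_std − C_b)/(C_e − C_std) = 1.5·(0.0083 − 0.0042) / (0.183 − 0.0083) = 0.0352 m³/s.
= 35.2 L/s.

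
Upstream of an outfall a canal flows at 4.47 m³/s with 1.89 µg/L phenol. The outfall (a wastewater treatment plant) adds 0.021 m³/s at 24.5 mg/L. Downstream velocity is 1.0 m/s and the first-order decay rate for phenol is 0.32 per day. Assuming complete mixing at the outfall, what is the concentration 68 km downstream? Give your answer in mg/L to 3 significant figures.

0.0905 mg/L

1.89 µg/L = 0.00189 mg/L.
After complete mixing, C₀ = (0.021·24.5 + 4.47·0.00189) / 4.491 = 0.1164 mg/L.
Travel time t = 6.8e+04 m / 1.0 m/s = 6.8e+04 s = 0.787 d.
C = 0.1164·exp(−0.32·0.787) = 0.1164·0.7774 = 0.09052 mg/L.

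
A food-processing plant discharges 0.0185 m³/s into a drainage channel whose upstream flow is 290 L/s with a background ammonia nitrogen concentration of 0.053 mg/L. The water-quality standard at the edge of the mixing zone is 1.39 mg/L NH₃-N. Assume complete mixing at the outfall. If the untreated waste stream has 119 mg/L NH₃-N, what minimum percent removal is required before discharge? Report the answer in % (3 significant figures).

81.2 %

290 L/s = 0.29 m³/s.
Mass balance: 1.39·0.3085 = 0.0185·Cₑ + 0.29·0.053.
Cₑ = (0.4288 − 0.01537) / 0.0185 = 22.35 mg/L.
Required removal = 1 − 22.35/119 = 81.22 %.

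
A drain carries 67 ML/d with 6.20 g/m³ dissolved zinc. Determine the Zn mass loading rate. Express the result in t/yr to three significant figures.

152 t/yr

67 ML/d = 0.7755 m³/s.
Mass flux = Q·C = 0.7755 m³/s × 6.2 g/m³ = 4.808 g/s.
= 4.808 g/s × 31.56 = 151.7 t/yr.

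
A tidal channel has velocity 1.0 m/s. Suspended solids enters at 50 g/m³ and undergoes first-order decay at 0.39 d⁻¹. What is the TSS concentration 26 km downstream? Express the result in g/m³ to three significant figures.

Travel time t = 26 km / 1.0 m/s = 2.6e+04/1.0 = 2.6e+04 s = 0.3009 d.
First-order decay: C = 50·exp(−0.39·0.3009) = 50·0.8893 = 44.46 g/m³.

44.5 g/m³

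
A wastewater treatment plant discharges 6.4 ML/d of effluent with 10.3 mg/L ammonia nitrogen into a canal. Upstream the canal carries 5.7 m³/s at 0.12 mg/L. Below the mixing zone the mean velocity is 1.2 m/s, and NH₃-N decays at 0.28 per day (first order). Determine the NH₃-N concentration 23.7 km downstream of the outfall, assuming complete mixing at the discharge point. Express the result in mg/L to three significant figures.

6.4 ML/d = 0.07407 m³/s.
After complete mixing, C₀ = (0.07407·10.3 + 5.7·0.12) / 5.774 = 0.2506 mg/L.
Travel time t = 2.37e+04 m / 1.2 m/s = 1.975e+04 s = 0.2286 d.
C = 0.2506·exp(−0.28·0.2286) = 0.2506·0.938 = 0.2351 mg/L.

0.235 mg/L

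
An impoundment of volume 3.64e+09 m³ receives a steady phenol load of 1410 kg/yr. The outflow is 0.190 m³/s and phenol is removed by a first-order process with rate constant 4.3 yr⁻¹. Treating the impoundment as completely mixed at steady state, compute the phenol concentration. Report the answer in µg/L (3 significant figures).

Outflow Q = 0.190 m³/s × 3.156e+07 s/yr = 5.996e+06 m³/yr.
Steady-state CSTR mass balance: W = Q·C + k·V·C, so C = W/(Q + kV).
Q + kV = 5.996e+06 + 4.3·3.64e+09 = 1.566e+10 m³/yr.
C = 1410/1.566e+10 = 9.005e-08 kg/m³ = 9.005e-05 mg/L = 0.09005 µg/L.

0.0900 µg/L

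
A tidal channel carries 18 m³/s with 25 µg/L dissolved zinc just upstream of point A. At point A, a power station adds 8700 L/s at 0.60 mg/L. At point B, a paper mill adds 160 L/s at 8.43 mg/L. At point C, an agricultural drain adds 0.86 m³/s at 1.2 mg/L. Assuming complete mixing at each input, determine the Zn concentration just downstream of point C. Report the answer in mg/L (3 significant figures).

25 µg/L = 0.025 mg/L.
8700 L/s = 8.7 m³/s.
After input A: C = (18·0.025 + 8.7·0.6) / 26.7 = 0.2124 mg/L.
160 L/s = 0.16 m³/s.
After input B: C = (26.7·0.2124 + 0.16·8.43) / 26.86 = 0.2613 mg/L.
After input C: C = (26.86·0.2613 + 0.86·1.2) / 27.72 = 0.2904 mg/L.

0.290 mg/L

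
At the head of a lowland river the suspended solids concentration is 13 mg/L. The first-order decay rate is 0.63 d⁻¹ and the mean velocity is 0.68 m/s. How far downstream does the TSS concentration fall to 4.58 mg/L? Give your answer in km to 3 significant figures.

97.3 km

From C = C₀·e^(−kt), t = ln(C₀/C)/k = ln(13/4.58)/0.63 = 1.043/0.63 = 1.656 d.
Distance = v·t = 0.68 m/s × 1.431e+05 s = 9.729e+04 m = 97.29 km.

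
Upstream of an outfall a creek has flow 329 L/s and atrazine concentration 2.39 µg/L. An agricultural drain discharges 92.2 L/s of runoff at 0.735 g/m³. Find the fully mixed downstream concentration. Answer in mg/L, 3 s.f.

92.2 L/s = 0.0922 m³/s.
329 L/s = 0.329 m³/s.
2.39 µg/L = 0.00239 mg/L.
By mass balance at complete mixing, C = (0.0922·0.735 + 0.329·0.00239) / (0.0922 + 0.329) = 0.06855/0.4212 = 0.1628 mg/L.

0.163 mg/L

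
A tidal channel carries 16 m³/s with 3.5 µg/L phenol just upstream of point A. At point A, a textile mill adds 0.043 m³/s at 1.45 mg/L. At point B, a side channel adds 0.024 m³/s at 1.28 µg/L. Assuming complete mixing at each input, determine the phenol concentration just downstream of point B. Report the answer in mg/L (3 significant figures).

0.00737 mg/L

3.5 µg/L = 0.0035 mg/L.
After input A: C = (16·0.0035 + 0.043·1.45) / 16.04 = 0.007377 mg/L.
1.28 µg/L = 0.00128 mg/L.
After input B: C = (16.04·0.007377 + 0.024·0.00128) / 16.07 = 0.007368 mg/L.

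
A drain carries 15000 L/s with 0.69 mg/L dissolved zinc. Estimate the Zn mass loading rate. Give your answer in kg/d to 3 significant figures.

894 kg/d

15000 L/s = 15 m³/s.
Mass flux = Q·C = 15 m³/s × 0.69 g/m³ = 10.35 g/s.
= 10.35 g/s × 86.4 = 894.2 kg/d.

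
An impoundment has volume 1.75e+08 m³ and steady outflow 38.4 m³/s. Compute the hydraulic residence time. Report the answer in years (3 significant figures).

0.144 yr

Q = 38.4 m³/s × 3.156e+07 s/yr = 1.212e+09 m³/yr.
Hydraulic residence time τ = V/Q = 1.75e+08/1.212e+09 = 0.1444 yr.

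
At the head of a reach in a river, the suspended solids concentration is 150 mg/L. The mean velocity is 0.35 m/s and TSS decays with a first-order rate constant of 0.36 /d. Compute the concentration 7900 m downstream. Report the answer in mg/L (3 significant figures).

Travel time t = 7900 m / 0.35 m/s = 7900/0.35 = 2.257e+04 s = 0.2612 d.
First-order decay: C = 150·exp(−0.36·0.2612) = 150·0.9102 = 136.5 mg/L.

137 mg/L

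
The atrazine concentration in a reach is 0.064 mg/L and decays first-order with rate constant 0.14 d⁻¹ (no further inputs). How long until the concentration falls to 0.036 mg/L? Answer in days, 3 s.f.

4.11 d

t = ln(C₀/C)/k = ln(0.064/0.036)/0.14 = 0.5754/0.14 = 4.11 d.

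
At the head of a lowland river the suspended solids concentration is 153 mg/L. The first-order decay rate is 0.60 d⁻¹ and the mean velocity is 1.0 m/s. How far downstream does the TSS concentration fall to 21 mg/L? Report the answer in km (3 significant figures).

From C = C₀·e^(−kt), t = ln(C₀/C)/k = ln(153/21)/0.60 = 1.986/0.60 = 3.31 d.
Distance = v·t = 1.0 m/s × 2.86e+05 s = 2.86e+05 m = 286 km.

286 km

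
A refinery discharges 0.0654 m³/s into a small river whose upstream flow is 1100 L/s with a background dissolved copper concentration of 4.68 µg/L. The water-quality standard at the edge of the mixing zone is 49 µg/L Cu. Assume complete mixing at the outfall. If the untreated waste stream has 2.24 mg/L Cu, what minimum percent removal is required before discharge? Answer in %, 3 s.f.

1100 L/s = 1.1 m³/s.
4.68 µg/L = 0.00468 mg/L.
49 µg/L = 0.049 mg/L.
Mass balance: 0.049·1.165 = 0.0654·Cₑ + 1.1·0.00468.
Cₑ = (0.0571 − 0.005148) / 0.0654 = 0.7944 mg/L.
Required removal = 1 − 0.7944/2.24 = 64.53 %.

64.5 %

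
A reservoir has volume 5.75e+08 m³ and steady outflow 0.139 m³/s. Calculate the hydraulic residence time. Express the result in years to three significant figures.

131 yr

Q = 0.139 m³/s × 3.156e+07 s/yr = 4.387e+06 m³/yr.
Hydraulic residence time τ = V/Q = 5.75e+08/4.387e+06 = 131.1 yr.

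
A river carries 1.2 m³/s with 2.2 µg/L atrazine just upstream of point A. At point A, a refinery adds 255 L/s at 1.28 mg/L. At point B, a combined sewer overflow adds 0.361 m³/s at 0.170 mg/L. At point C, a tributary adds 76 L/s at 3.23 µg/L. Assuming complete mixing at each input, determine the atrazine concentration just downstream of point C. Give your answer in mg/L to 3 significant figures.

0.206 mg/L

2.2 µg/L = 0.0022 mg/L.
255 L/s = 0.255 m³/s.
After input A: C = (1.2·0.0022 + 0.255·1.28) / 1.455 = 0.2261 mg/L.
After input B: C = (1.455·0.2261 + 0.361·0.17) / 1.816 = 0.215 mg/L.
76 L/s = 0.076 m³/s.
3.23 µg/L = 0.00323 mg/L.
After input C: C = (1.816·0.215 + 0.076·0.00323) / 1.892 = 0.2065 mg/L.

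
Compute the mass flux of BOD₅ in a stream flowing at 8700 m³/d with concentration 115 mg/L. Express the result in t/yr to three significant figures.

365 t/yr

8700 m³/d = 0.1007 m³/s.
Mass flux = Q·C = 0.1007 m³/s × 115 g/m³ = 11.58 g/s.
= 11.58 g/s × 31.56 = 365.4 t/yr.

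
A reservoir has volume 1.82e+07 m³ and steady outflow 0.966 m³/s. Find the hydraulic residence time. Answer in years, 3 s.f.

0.597 yr

Q = 0.966 m³/s × 3.156e+07 s/yr = 3.048e+07 m³/yr.
Hydraulic residence time τ = V/Q = 1.82e+07/3.048e+07 = 0.597 yr.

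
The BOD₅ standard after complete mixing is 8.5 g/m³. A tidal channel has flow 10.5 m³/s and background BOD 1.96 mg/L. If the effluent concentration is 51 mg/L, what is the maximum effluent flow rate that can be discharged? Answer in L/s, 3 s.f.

1620 L/s

Mass balance at complete mixing: C_std·(Q_w + Q_r) = Q_w·C_e + Q_r·C_b.
Rearranging, Q_w = Q_r·(C_std − C_b)/(C_e − C_std) = 10.5·(8.5 − 1.96) / (51 − 8.5) = 1.616 m³/s.
= 1616 L/s.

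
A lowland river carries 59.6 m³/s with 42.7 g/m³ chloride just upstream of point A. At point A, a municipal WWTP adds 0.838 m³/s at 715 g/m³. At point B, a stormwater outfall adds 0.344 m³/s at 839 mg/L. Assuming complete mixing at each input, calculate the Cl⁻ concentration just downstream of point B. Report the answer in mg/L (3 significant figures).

56.5 mg/L

After input A: C = (59.6·42.7 + 0.838·715) / 60.44 = 52.02 mg/L.
After input B: C = (60.44·52.02 + 0.344·839) / 60.78 = 56.48 mg/L.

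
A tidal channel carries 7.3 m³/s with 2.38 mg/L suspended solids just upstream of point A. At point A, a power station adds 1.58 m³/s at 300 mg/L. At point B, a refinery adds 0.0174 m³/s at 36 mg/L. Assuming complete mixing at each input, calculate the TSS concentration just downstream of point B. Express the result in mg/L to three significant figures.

After input A: C = (7.3·2.38 + 1.58·300) / 8.88 = 55.33 mg/L.
After input B: C = (8.88·55.33 + 0.0174·36) / 8.897 = 55.3 mg/L.

55.3 mg/L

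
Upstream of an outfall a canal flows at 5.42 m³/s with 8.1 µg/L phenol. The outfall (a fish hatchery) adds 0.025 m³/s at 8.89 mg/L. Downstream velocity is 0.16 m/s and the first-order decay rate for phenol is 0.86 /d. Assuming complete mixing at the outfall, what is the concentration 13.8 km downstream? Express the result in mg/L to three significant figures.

0.0207 mg/L

8.1 µg/L = 0.0081 mg/L.
After complete mixing, C₀ = (0.025·8.89 + 5.42·0.0081) / 5.445 = 0.04888 mg/L.
Travel time t = 1.38e+04 m / 0.16 m/s = 8.625e+04 s = 0.9983 d.
C = 0.04888·exp(−0.86·0.9983) = 0.04888·0.4238 = 0.02072 mg/L.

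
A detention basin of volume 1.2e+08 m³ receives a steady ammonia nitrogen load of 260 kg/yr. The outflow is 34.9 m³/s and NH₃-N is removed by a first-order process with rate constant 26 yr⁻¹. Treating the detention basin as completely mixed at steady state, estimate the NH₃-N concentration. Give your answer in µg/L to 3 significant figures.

0.0616 µg/L

Outflow Q = 34.9 m³/s × 3.156e+07 s/yr = 1.101e+09 m³/yr.
Steady-state CSTR mass balance: W = Q·C + k·V·C, so C = W/(Q + kV).
Q + kV = 1.101e+09 + 26·1.2e+08 = 4.221e+09 m³/yr.
C = 260/4.221e+09 = 6.159e-08 kg/m³ = 6.159e-05 mg/L = 0.06159 µg/L.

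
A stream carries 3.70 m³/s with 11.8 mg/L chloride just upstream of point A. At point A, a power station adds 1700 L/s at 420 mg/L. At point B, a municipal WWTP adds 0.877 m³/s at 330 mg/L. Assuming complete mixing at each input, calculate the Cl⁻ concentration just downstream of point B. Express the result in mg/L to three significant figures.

167 mg/L

1700 L/s = 1.7 m³/s.
After input A: C = (3.7·11.8 + 1.7·420) / 5.4 = 140.3 mg/L.
After input B: C = (5.4·140.3 + 0.877·330) / 6.277 = 166.8 mg/L.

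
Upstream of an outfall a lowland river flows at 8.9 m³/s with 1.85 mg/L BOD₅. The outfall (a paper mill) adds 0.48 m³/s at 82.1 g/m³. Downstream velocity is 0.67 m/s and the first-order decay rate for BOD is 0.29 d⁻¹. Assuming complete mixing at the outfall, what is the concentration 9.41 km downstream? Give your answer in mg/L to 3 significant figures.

After complete mixing, C₀ = (0.48·82.1 + 8.9·1.85) / 9.38 = 5.957 mg/L.
Travel time t = 9410 m / 0.67 m/s = 1.404e+04 s = 0.1626 d.
C = 5.957·exp(−0.29·0.1626) = 5.957·0.954 = 5.682 mg/L.

5.68 mg/L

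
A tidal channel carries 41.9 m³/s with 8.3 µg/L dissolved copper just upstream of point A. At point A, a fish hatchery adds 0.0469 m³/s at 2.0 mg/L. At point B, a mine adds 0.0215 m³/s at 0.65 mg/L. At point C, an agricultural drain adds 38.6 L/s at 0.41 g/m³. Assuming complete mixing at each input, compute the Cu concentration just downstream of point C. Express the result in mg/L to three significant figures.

8.3 µg/L = 0.0083 mg/L.
After input A: C = (41.9·0.0083 + 0.0469·2) / 41.95 = 0.01053 mg/L.
After input B: C = (41.95·0.01053 + 0.0215·0.65) / 41.97 = 0.01085 mg/L.
38.6 L/s = 0.0386 m³/s.
After input C: C = (41.97·0.01085 + 0.0386·0.41) / 42.01 = 0.01122 mg/L.

0.0112 mg/L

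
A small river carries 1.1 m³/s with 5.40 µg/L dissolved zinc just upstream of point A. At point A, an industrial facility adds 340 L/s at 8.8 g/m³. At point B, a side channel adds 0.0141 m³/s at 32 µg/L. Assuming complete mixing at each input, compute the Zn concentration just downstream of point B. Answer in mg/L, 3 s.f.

2.06 mg/L

5.40 µg/L = 0.0054 mg/L.
340 L/s = 0.34 m³/s.
After input A: C = (1.1·0.0054 + 0.34·8.8) / 1.44 = 2.082 mg/L.
32 µg/L = 0.032 mg/L.
After input B: C = (1.44·2.082 + 0.0141·0.032) / 1.454 = 2.062 mg/L.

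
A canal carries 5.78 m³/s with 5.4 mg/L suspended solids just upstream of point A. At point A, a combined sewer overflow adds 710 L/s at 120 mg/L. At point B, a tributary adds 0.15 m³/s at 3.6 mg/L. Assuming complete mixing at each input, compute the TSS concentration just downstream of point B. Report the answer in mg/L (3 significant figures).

710 L/s = 0.71 m³/s.
After input A: C = (5.78·5.4 + 0.71·120) / 6.49 = 17.94 mg/L.
After input B: C = (6.49·17.94 + 0.15·3.6) / 6.64 = 17.61 mg/L.

17.6 mg/L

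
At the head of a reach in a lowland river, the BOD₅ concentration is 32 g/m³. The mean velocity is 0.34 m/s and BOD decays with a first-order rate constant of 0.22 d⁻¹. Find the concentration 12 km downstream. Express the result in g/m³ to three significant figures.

Travel time t = 12 km / 0.34 m/s = 1.2e+04/0.34 = 3.529e+04 s = 0.4085 d.
First-order decay: C = 32·exp(−0.22·0.4085) = 32·0.9141 = 29.25 g/m³.

29.2 g/m³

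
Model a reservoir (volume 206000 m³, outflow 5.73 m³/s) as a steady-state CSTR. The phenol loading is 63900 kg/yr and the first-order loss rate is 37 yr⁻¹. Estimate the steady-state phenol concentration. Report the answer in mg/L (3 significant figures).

Outflow Q = 5.73 m³/s × 3.156e+07 s/yr = 1.808e+08 m³/yr.
Steady-state CSTR mass balance: W = Q·C + k·V·C, so C = W/(Q + kV).
Q + kV = 1.808e+08 + 37·206000 = 1.884e+08 m³/yr.
C = 63900/1.884e+08 = 0.0003391 kg/m³ = 0.3391 mg/L.

0.339 mg/L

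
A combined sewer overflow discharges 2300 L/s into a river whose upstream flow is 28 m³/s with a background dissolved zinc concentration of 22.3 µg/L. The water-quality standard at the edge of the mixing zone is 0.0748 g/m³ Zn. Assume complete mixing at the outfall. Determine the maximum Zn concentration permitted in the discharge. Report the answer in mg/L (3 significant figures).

2300 L/s = 2.3 m³/s.
22.3 µg/L = 0.0223 mg/L.
Mass balance: 0.0748·30.3 = 2.3·Cₑ + 28·0.0223.
Cₑ = (2.266 − 0.6244) / 2.3 = 0.7139 mg/L.

0.714 mg/L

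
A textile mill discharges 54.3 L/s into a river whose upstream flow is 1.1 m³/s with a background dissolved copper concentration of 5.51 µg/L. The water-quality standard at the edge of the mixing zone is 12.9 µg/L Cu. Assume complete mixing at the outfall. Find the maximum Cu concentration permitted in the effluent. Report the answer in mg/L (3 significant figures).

0.163 mg/L

54.3 L/s = 0.0543 m³/s.
5.51 µg/L = 0.00551 mg/L.
12.9 µg/L = 0.0129 mg/L.
Mass balance: 0.0129·1.154 = 0.0543·Cₑ + 1.1·0.00551.
Cₑ = (0.01489 − 0.006061) / 0.0543 = 0.1626 mg/L.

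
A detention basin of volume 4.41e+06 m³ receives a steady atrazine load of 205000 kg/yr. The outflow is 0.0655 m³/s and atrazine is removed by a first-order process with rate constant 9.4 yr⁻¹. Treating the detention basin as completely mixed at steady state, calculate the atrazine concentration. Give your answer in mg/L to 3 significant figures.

4.71 mg/L

Outflow Q = 0.0655 m³/s × 3.156e+07 s/yr = 2.067e+06 m³/yr.
Steady-state CSTR mass balance: W = Q·C + k·V·C, so C = W/(Q + kV).
Q + kV = 2.067e+06 + 9.4·4.41e+06 = 4.352e+07 m³/yr.
C = 205000/4.352e+07 = 0.00471 kg/m³ = 4.71 mg/L.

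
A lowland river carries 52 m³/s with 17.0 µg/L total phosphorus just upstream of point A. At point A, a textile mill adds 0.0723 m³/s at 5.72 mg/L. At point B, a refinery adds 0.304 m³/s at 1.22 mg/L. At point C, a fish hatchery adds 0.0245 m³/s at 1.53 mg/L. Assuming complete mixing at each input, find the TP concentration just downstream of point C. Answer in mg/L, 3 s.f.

17.0 µg/L = 0.017 mg/L.
After input A: C = (52·0.017 + 0.0723·5.72) / 52.07 = 0.02492 mg/L.
After input B: C = (52.07·0.02492 + 0.304·1.22) / 52.38 = 0.03185 mg/L.
After input C: C = (52.38·0.03185 + 0.0245·1.53) / 52.4 = 0.03256 mg/L.

0.0326 mg/L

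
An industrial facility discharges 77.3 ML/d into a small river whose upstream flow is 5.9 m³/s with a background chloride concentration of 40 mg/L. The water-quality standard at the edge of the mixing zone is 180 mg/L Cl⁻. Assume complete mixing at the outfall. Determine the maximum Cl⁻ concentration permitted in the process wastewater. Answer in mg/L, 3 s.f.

1100 mg/L

77.3 ML/d = 0.8947 m³/s.
Mass balance: 180·6.795 = 0.8947·Cₑ + 5.9·40.
Cₑ = (1223 − 236) / 0.8947 = 1103 mg/L.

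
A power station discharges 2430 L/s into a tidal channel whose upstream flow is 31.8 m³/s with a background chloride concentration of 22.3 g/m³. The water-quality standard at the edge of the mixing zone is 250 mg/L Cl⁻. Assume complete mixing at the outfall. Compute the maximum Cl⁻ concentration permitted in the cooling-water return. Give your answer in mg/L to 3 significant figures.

3230 mg/L

2430 L/s = 2.43 m³/s.
Mass balance: 250·34.23 = 2.43·Cₑ + 31.8·22.3.
Cₑ = (8558 − 709.1) / 2.43 = 3230 mg/L.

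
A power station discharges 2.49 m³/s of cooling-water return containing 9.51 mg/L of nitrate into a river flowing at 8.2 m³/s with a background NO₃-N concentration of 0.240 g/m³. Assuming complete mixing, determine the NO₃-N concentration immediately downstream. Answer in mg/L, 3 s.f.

2.40 mg/L

By mass balance at complete mixing, C = (2.49·9.51 + 8.2·0.24) / (2.49 + 8.2) = 25.65/10.69 = 2.399 mg/L.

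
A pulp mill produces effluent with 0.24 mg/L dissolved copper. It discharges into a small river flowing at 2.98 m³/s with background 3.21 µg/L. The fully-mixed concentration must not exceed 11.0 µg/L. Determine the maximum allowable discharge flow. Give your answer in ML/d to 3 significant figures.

8.76 ML/d

3.21 µg/L = 0.00321 mg/L.
11.0 µg/L = 0.011 mg/L.
Mass balance at complete mixing: C_std·(Q_w + Q_r) = Q_w·C_e + Q_r·C_b.
Rearranging, Q_w = Q_r·(C_std − C_b)/(C_e − C_std) = 2.98·(0.011 − 0.00321) / (0.24 − 0.011) = 0.1014 m³/s.
= 8.759 ML/d.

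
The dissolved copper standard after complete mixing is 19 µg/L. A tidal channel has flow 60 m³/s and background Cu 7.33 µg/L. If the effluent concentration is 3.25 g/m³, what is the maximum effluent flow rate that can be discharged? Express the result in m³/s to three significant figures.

7.33 µg/L = 0.00733 mg/L.
19 µg/L = 0.019 mg/L.
Mass balance at complete mixing: C_std·(Q_w + Q_r) = Q_w·C_e + Q_r·C_b.
Rearranging, Q_w = Q_r·(C_std − C_b)/(C_e − C_std) = 60·(0.019 − 0.00733) / (3.25 − 0.019) = 0.2167 m³/s.

0.217 m³/s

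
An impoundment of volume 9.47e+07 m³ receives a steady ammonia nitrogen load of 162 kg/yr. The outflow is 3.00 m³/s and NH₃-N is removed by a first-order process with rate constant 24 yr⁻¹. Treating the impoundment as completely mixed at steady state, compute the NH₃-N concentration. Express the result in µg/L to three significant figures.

0.0684 µg/L

Outflow Q = 3.00 m³/s × 3.156e+07 s/yr = 9.467e+07 m³/yr.
Steady-state CSTR mass balance: W = Q·C + k·V·C, so C = W/(Q + kV).
Q + kV = 9.467e+07 + 24·9.47e+07 = 2.367e+09 m³/yr.
C = 162/2.367e+09 = 6.843e-08 kg/m³ = 6.843e-05 mg/L = 0.06843 µg/L.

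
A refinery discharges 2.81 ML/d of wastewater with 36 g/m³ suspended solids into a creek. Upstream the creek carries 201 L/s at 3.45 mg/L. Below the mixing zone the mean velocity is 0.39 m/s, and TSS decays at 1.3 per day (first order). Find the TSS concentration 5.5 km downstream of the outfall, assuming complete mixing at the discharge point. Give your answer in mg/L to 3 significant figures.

2.81 ML/d = 0.03252 m³/s.
201 L/s = 0.201 m³/s.
After complete mixing, C₀ = (0.03252·36 + 0.201·3.45) / 0.2335 = 7.983 mg/L.
Travel time t = 5500 m / 0.39 m/s = 1.41e+04 s = 0.1632 d.
C = 7.983·exp(−1.3·0.1632) = 7.983·0.8088 = 6.457 mg/L.

6.46 mg/L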